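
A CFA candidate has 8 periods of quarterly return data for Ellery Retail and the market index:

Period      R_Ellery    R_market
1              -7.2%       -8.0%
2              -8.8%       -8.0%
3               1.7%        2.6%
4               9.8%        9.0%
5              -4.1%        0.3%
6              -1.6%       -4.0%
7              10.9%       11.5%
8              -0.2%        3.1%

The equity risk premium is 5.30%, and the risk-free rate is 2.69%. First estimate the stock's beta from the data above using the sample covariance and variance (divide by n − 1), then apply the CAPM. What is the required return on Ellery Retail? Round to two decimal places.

Mean R_i = (-7.2 − 8.8 + 1.7 + 9.8 − 4.1 − 1.6 + 10.9 − 0.2) / 8 = 0.0625%
Mean R_m = (-8.0 − 8.0 + 2.6 + 9.0 + 0.3 − 4.0 + 11.5 + 3.1) / 8 = 0.8125%
Σ(R_i − R̄_i)(R_m − R̄_m) = 350.1138  ⇒  Cov = 350.1138 / 7 = 50.0163
Σ(R_m − R̄_m)² = 368.4288  ⇒  Var(R_m) = 368.4288 / 7 = 52.6327
β = Cov / Var(R_m) = 50.0163 / 52.6327 = 0.9503
E(R) = R_f + β × MRP = 2.69% + 0.9503 × 5.30% = 7.73%

7.73%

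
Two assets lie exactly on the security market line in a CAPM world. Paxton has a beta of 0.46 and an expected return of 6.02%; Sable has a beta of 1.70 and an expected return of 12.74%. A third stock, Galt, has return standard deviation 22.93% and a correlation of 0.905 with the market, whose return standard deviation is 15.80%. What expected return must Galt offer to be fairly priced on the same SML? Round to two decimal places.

10.64%

MRP = (12.74% − 6.02%) / (1.70 − 0.46) = 5.4194%
R_f = 6.02% − 0.46 × 5.4194% = 3.5271%
β_Galt = ρ·σ_i/σ_m = 0.905 × 22.93 / 15.80 = 1.3134
E(R_Galt) = R_f + β × MRP = 3.5271% + 1.3134 × 5.4194% = 10.64%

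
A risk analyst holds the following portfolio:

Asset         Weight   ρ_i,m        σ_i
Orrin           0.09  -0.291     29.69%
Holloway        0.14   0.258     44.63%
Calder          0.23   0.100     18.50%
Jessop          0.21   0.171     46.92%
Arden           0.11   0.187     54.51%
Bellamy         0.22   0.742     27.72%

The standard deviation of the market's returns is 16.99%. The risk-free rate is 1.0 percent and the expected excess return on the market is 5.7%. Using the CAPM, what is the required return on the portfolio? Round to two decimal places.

β_Orrin = -0.291 × 29.69% / 16.99% = -0.5085
β_Holloway = 0.258 × 44.63% / 16.99% = 0.6777
β_Calder = 0.100 × 18.50% / 16.99% = 0.1089
β_Jessop = 0.171 × 46.92% / 16.99% = 0.4722
β_Arden = 0.187 × 54.51% / 16.99% = 0.6000
β_Bellamy = 0.742 × 27.72% / 16.99% = 1.2106
β_P = Σ w_i β_i = 0.09×-0.5085 + 0.14×0.6777 + 0.23×0.1089 + 0.21×0.4722 + 0.11×0.6000 + 0.22×1.2106 = 0.5057
E(R_P) = R_f + β_P × MRP = 1.0% + 0.5057 × 5.7% = 3.88%

3.88%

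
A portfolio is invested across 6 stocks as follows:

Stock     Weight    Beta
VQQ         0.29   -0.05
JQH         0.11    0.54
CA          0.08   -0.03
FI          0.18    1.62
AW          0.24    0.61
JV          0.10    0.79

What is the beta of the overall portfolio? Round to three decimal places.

β_P = Σ w_i β_i = 0.29×-0.05 + 0.11×0.54 + 0.08×-0.03 + 0.18×1.62 + 0.24×0.61 + 0.10×0.79 = 0.5595

0.560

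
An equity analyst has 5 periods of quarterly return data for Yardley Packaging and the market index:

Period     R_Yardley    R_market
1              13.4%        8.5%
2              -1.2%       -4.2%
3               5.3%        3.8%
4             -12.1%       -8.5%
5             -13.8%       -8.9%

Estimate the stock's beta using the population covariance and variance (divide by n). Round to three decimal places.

Mean R_i = (13.4 − 1.2 + 5.3 − 12.1 − 13.8) / 5 = -1.6800%
Mean R_m = (8.5 − 4.2 + 3.8 − 8.5 − 8.9) / 5 = -1.8600%
Σ(R_i − R̄_i)(R_m − R̄_m) = 349.1260  ⇒  Cov = 349.1260 / 5 = 69.8252
Σ(R_m − R̄_m)² = 238.4920  ⇒  Var(R_m) = 238.4920 / 5 = 47.6984
β = Cov / Var(R_m) = 69.8252 / 47.6984 = 1.4639

1.464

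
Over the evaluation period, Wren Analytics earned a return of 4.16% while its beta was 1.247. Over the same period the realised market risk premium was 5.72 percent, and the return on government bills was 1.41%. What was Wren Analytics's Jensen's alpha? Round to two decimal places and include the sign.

CAPM benchmark = R_f + β(R_m − R_f) = 1.41% + 1.247 × 5.72% = 8.54284%
α = actual − benchmark = 4.16% − 8.54284% = -4.38%

-4.38%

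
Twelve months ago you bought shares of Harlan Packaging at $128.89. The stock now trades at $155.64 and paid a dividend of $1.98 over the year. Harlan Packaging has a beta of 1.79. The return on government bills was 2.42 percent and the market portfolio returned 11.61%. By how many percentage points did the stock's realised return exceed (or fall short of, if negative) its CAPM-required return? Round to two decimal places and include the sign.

+3.42%

Realised HPR = (P1 + D1 − P0) / P0 = (155.64 + 1.98 − 128.89) / 128.89 = 28.73 / 128.89 = 22.2903%
MRP = 11.61% − 2.42% = 9.19%
CAPM required = R_f + β·MRP = 2.42% + 1.79 × 9.19% = 18.8701%
α = realised − required = 22.2903% − 18.8701% = +3.42%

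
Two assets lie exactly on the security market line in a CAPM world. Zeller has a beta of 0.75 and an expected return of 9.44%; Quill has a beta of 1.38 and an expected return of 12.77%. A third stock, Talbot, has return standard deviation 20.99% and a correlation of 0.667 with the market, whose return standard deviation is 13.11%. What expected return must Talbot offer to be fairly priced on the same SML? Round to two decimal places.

MRP = (12.77% − 9.44%) / (1.38 − 0.75) = 5.2857%
R_f = 9.44% − 0.75 × 5.2857% = 5.4757%
β_Talbot = ρ·σ_i/σ_m = 0.667 × 20.99 / 13.11 = 1.0679
E(R_Talbot) = R_f + β × MRP = 5.4757% + 1.0679 × 5.2857% = 11.12%

11.12%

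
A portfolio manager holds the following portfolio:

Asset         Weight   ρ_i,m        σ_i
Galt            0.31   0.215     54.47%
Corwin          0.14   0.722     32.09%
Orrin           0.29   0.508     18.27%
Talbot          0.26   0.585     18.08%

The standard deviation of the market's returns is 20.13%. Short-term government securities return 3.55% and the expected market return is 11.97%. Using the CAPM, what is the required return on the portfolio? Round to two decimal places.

8.70%

β_Galt = 0.215 × 54.47% / 20.13% = 0.5818
β_Corwin = 0.722 × 32.09% / 20.13% = 1.1510
β_Orrin = 0.508 × 18.27% / 20.13% = 0.4611
β_Talbot = 0.585 × 18.08% / 20.13% = 0.5254
β_P = Σ w_i β_i = 0.31×0.5818 + 0.14×1.1510 + 0.29×0.4611 + 0.26×0.5254 = 0.6118
MRP = 11.97% − 3.55% = 8.42%
E(R_P) = R_f + β_P × MRP = 3.55% + 0.6118 × 8.42% = 8.70%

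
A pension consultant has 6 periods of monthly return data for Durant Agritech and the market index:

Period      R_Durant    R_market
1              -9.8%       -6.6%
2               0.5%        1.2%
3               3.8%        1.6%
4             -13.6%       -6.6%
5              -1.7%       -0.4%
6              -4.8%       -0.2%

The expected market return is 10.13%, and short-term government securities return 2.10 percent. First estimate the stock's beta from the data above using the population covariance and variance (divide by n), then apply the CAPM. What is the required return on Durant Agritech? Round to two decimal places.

15.17%

Mean R_i = (-9.8 + 0.5 + 3.8 − 13.6 − 1.7 − 4.8) / 6 = -4.2667%
Mean R_m = (-6.6 + 1.2 + 1.6 − 6.6 − 0.4 − 0.2) / 6 = -1.8333%
Σ(R_i − R̄_i)(R_m − R̄_m) = 115.8267  ⇒  Cov = 115.8267 / 6 = 19.3045
Σ(R_m − R̄_m)² = 71.1533  ⇒  Var(R_m) = 71.1533 / 6 = 11.8589
β = Cov / Var(R_m) = 19.3045 / 11.8589 = 1.6278
MRP = 10.13% − 2.10% = 8.03%
E(R) = R_f + β × MRP = 2.10% + 1.6278 × 8.03% = 15.17%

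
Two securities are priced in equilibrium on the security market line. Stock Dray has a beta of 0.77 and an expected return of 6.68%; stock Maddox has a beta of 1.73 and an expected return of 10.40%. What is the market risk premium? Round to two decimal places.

Both satisfy E(R) = R_f + β·MRP, so the slope of the SML is
MRP = (10.40% − 6.68%) / (1.73 − 0.77) = 3.72% / 0.96 = 3.8750%

3.88%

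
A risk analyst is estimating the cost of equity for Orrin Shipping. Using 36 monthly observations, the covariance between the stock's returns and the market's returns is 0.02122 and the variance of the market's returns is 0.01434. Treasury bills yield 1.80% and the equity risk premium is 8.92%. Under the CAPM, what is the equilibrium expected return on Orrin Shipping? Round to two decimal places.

β = Cov(R_i, R_m) / Var(R_m) = 0.02122 / 0.01434 = 1.4798
E(R) = R_f + β × MRP = 1.80% + 1.4798 × 8.92% = 15.00%

15.00%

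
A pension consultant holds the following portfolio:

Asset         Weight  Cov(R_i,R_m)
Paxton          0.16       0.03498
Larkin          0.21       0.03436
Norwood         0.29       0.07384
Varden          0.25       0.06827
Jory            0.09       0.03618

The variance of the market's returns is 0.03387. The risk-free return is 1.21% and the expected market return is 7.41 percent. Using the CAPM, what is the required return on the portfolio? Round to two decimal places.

11.20%

β_Paxton = 0.03498 / 0.03387 = 1.0328
β_Larkin = 0.03436 / 0.03387 = 1.0145
β_Norwood = 0.07384 / 0.03387 = 2.1801
β_Varden = 0.06827 / 0.03387 = 2.0156
β_Jory = 0.03618 / 0.03387 = 1.0682
β_P = Σ w_i β_i = 0.16×1.0328 + 0.21×1.0145 + 0.29×2.1801 + 0.25×2.0156 + 0.09×1.0682 = 1.6106
MRP = 7.41% − 1.21% = 6.20%
E(R_P) = R_f + β_P × MRP = 1.21% + 1.6106 × 6.20% = 11.20%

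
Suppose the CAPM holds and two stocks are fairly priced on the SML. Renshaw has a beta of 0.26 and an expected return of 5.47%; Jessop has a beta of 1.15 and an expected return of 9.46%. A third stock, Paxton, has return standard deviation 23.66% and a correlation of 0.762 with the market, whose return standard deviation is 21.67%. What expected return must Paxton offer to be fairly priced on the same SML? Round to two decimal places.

MRP = (9.46% − 5.47%) / (1.15 − 0.26) = 4.4831%
R_f = 5.47% − 0.26 × 4.4831% = 4.3044%
β_Paxton = ρ·σ_i/σ_m = 0.762 × 23.66 / 21.67 = 0.8320
E(R_Paxton) = R_f + β × MRP = 4.3044% + 0.8320 × 4.4831% = 8.03%

8.03%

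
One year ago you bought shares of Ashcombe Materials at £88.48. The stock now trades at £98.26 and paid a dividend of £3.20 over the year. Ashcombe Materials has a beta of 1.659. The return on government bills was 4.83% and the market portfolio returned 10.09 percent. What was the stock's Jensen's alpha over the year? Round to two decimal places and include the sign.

+1.11%

Realised HPR = (P1 + D1 − P0) / P0 = (98.26 + 3.20 − 88.48) / 88.48 = 12.98 / 88.48 = 14.6700%
MRP = 10.09% − 4.83% = 5.26%
CAPM required = R_f + β·MRP = 4.83% + 1.659 × 5.26% = 13.55634%
α = realised − required = 14.6700% − 13.55634% = +1.11%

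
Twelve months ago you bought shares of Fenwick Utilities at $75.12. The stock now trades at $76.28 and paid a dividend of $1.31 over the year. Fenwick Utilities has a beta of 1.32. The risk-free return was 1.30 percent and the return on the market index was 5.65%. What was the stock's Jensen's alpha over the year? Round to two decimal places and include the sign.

-3.75%

Realised HPR = (P1 + D1 − P0) / P0 = (76.28 + 1.31 − 75.12) / 75.12 = 2.47 / 75.12 = 3.2881%
MRP = 5.65% − 1.30% = 4.35%
CAPM required = R_f + β·MRP = 1.30% + 1.32 × 4.35% = 7.0420%
α = realised − required = 3.2881% − 7.0420% = -3.75%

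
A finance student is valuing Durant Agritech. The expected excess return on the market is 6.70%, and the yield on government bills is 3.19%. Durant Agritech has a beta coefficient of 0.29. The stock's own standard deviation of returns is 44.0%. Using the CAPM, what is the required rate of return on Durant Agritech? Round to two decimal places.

E(R) = R_f + β × MRP = 3.19% + 0.29 × 6.70% = 5.13%

5.13%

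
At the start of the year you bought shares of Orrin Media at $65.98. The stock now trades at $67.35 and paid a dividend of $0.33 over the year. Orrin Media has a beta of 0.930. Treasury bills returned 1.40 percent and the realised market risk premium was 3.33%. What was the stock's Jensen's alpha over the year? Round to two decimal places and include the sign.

-1.92%

Realised HPR = (P1 + D1 − P0) / P0 = (67.35 + 0.33 − 65.98) / 65.98 = 1.70 / 65.98 = 2.5765%
CAPM required = R_f + β·MRP = 1.40% + 0.930 × 3.33% = 4.49690%
α = realised − required = 2.5765% − 4.49690% = -1.92%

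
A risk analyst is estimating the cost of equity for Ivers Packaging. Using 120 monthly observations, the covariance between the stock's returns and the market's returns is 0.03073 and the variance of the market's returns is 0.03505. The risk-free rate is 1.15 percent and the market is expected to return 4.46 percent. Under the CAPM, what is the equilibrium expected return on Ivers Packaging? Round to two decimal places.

β = Cov(R_i, R_m) / Var(R_m) = 0.03073 / 0.03505 = 0.8767
MRP = 4.46% − 1.15% = 3.31%
E(R) = R_f + β × MRP = 1.15% + 0.8767 × 3.31% = 4.05%

4.05%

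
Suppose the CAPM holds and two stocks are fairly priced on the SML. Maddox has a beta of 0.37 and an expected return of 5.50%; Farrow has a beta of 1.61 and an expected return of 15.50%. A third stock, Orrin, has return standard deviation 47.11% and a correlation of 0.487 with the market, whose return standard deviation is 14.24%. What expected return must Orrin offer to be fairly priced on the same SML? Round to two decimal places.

MRP = (15.50% − 5.50%) / (1.61 − 0.37) = 8.0645%
R_f = 5.50% − 0.37 × 8.0645% = 2.5161%
β_Orrin = ρ·σ_i/σ_m = 0.487 × 47.11 / 14.24 = 1.6111
E(R_Orrin) = R_f + β × MRP = 2.5161% + 1.6111 × 8.0645% = 15.51%

15.51%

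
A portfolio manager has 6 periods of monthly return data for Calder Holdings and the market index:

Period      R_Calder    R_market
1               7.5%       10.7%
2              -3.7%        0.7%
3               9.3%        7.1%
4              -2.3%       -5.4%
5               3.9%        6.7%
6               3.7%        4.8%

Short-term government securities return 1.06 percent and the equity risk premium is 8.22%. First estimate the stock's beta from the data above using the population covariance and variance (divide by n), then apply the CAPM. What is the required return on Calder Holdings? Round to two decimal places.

Mean R_i = (7.5 − 3.7 + 9.3 − 2.3 + 3.9 + 3.7) / 6 = 3.0667%
Mean R_m = (10.7 + 0.7 + 7.1 − 5.4 + 6.7 + 4.8) / 6 = 4.1000%
Σ(R_i − R̄_i)(R_m − R̄_m) = 124.5600  ⇒  Cov = 124.5600 / 6 = 20.7600
Σ(R_m − R̄_m)² = 161.6200  ⇒  Var(R_m) = 161.6200 / 6 = 26.9367
β = Cov / Var(R_m) = 20.7600 / 26.9367 = 0.7707
E(R) = R_f + β × MRP = 1.06% + 0.7707 × 8.22% = 7.40%

7.40%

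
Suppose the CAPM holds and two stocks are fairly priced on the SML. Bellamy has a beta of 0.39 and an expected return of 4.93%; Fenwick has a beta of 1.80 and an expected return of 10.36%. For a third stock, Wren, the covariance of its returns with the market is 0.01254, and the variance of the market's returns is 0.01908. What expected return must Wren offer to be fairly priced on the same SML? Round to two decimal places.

MRP = (10.36% − 4.93%) / (1.80 − 0.39) = 3.8511%
R_f = 4.93% − 0.39 × 3.8511% = 3.4281%
β_Wren = Cov / Var(R_m) = 0.01254 / 0.01908 = 0.6572
E(R_Wren) = R_f + β × MRP = 3.4281% + 0.6572 × 3.8511% = 5.96%

5.96%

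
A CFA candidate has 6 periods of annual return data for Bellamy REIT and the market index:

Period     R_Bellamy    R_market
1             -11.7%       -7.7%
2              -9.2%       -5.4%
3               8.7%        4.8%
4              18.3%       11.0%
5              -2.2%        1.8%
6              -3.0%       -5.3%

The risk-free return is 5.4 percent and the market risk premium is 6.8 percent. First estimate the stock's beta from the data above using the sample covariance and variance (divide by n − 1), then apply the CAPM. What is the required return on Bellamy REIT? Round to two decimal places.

15.58%

Mean R_i = (-11.7 − 9.2 + 8.7 + 18.3 − 2.2 − 3.0) / 6 = 0.1500%
Mean R_m = (-7.7 − 5.4 + 4.8 + 11.0 + 1.8 − 5.3) / 6 = -0.1333%
Σ(R_i − R̄_i)(R_m − R̄_m) = 394.8900  ⇒  Cov = 394.8900 / 5 = 78.9780
Σ(R_m − R̄_m)² = 263.7133  ⇒  Var(R_m) = 263.7133 / 5 = 52.7427
β = Cov / Var(R_m) = 78.9780 / 52.7427 = 1.4974
E(R) = R_f + β × MRP = 5.4% + 1.4974 × 6.8% = 15.58%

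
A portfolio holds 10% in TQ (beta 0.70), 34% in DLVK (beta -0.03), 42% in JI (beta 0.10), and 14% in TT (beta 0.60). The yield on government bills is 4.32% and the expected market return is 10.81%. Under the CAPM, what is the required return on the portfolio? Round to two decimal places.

5.53%

β_P = Σ w_i β_i = 0.10×0.70 + 0.34×-0.03 + 0.42×0.10 + 0.14×0.60 = 0.1858
MRP = 10.81% − 4.32% = 6.49%
E(R_P) = R_f + β_P × MRP = 4.32% + 0.1858 × 6.49% = 5.53%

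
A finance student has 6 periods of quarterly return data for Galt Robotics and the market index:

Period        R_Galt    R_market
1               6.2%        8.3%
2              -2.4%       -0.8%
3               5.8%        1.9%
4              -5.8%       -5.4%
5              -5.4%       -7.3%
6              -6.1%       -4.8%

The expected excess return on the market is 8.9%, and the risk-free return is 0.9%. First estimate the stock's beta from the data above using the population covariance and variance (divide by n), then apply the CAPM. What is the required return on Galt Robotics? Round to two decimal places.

9.07%

Mean R_i = (6.2 − 2.4 + 5.8 − 5.8 − 5.4 − 6.1) / 6 = -1.2833%
Mean R_m = (8.3 − 0.8 + 1.9 − 5.4 − 7.3 − 4.8) / 6 = -1.3500%
Σ(R_i − R̄_i)(R_m − R̄_m) = 154.0250  ⇒  Cov = 154.0250 / 6 = 25.6708
Σ(R_m − R̄_m)² = 167.6950  ⇒  Var(R_m) = 167.6950 / 6 = 27.9492
β = Cov / Var(R_m) = 25.6708 / 27.9492 = 0.9185
E(R) = R_f + β × MRP = 0.9% + 0.9185 × 8.9% = 9.07%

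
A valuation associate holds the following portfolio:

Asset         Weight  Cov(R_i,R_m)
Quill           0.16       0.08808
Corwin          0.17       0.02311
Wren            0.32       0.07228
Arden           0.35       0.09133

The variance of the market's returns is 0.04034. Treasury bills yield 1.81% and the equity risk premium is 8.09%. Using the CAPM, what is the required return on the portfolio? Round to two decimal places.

16.47%

β_Quill = 0.08808 / 0.04034 = 2.1834
β_Corwin = 0.02311 / 0.04034 = 0.5729
β_Wren = 0.07228 / 0.04034 = 1.7918
β_Arden = 0.09133 / 0.04034 = 2.2640
β_P = Σ w_i β_i = 0.16×2.1834 + 0.17×0.5729 + 0.32×1.7918 + 0.35×2.2640 = 1.8125
E(R_P) = R_f + β_P × MRP = 1.81% + 1.8125 × 8.09% = 16.47%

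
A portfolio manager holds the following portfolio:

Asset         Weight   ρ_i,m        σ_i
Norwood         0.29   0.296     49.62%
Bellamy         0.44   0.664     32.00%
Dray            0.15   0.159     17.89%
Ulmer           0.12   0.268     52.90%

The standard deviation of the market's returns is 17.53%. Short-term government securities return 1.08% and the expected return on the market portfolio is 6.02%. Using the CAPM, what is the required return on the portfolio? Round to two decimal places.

5.51%

β_Norwood = 0.296 × 49.62% / 17.53% = 0.8379
β_Bellamy = 0.664 × 32.00% / 17.53% = 1.2121
β_Dray = 0.159 × 17.89% / 17.53% = 0.1623
β_Ulmer = 0.268 × 52.90% / 17.53% = 0.8087
β_P = Σ w_i β_i = 0.29×0.8379 + 0.44×1.2121 + 0.15×0.1623 + 0.12×0.8087 = 0.8977
MRP = 6.02% − 1.08% = 4.94%
E(R_P) = R_f + β_P × MRP = 1.08% + 0.8977 × 4.94% = 5.51%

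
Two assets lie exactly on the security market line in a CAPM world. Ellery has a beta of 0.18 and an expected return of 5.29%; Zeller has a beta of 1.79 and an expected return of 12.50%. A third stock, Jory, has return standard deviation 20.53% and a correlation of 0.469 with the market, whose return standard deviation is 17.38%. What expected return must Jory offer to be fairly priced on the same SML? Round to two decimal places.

6.96%

MRP = (12.50% − 5.29%) / (1.79 − 0.18) = 4.4783%
R_f = 5.29% − 0.18 × 4.4783% = 4.4839%
β_Jory = ρ·σ_i/σ_m = 0.469 × 20.53 / 17.38 = 0.5540
E(R_Jory) = R_f + β × MRP = 4.4839% + 0.5540 × 4.4783% = 6.96%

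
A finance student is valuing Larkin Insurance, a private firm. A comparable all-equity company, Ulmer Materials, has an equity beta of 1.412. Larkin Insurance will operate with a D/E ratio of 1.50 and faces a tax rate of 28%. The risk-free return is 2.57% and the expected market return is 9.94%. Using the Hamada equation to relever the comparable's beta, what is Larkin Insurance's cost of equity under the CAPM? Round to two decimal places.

β_L = β_U × [1 + (1 − t)(D/E)] = 1.412 × [1 + (1 − 0.28) × 1.50]
    = 1.412 × [1 + 0.72 × 1.50] = 1.412 × 2.0800 = 2.9370
MRP = 9.94% − 2.57% = 7.37%
E(R) = R_f + β_L × MRP = 2.57% + 2.9370 × 7.37% = 24.22%

24.22%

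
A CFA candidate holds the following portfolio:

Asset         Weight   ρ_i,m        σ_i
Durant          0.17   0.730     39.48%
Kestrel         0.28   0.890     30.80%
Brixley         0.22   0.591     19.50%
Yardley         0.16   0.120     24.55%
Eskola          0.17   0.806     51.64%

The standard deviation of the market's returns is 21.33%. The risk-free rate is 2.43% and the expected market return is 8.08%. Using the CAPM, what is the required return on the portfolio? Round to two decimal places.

8.43%

β_Durant = 0.730 × 39.48% / 21.33% = 1.3512
β_Kestrel = 0.890 × 30.80% / 21.33% = 1.2851
β_Brixley = 0.591 × 19.50% / 21.33% = 0.5403
β_Yardley = 0.120 × 24.55% / 21.33% = 0.1381
β_Eskola = 0.806 × 51.64% / 21.33% = 1.9513
β_P = Σ w_i β_i = 0.17×1.3512 + 0.28×1.2851 + 0.22×0.5403 + 0.16×0.1381 + 0.17×1.9513 = 1.0622
MRP = 8.08% − 2.43% = 5.65%
E(R_P) = R_f + β_P × MRP = 2.43% + 1.0622 × 5.65% = 8.43%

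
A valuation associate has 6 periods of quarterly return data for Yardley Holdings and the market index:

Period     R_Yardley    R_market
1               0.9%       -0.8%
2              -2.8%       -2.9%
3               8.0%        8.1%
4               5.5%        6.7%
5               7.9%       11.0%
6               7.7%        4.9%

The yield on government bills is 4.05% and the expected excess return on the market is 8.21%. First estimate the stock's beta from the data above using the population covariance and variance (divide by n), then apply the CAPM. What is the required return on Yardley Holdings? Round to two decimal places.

10.44%

Mean R_i = (0.9 − 2.8 + 8.0 + 5.5 + 7.9 + 7.7) / 6 = 4.5333%
Mean R_m = (-0.8 − 2.9 + 8.1 + 6.7 + 11.0 + 4.9) / 6 = 4.5000%
Σ(R_i − R̄_i)(R_m − R̄_m) = 111.2800  ⇒  Cov = 111.2800 / 6 = 18.5467
Σ(R_m − R̄_m)² = 143.0600  ⇒  Var(R_m) = 143.0600 / 6 = 23.8433
β = Cov / Var(R_m) = 18.5467 / 23.8433 = 0.7779
E(R) = R_f + β × MRP = 4.05% + 0.7779 × 8.21% = 10.44%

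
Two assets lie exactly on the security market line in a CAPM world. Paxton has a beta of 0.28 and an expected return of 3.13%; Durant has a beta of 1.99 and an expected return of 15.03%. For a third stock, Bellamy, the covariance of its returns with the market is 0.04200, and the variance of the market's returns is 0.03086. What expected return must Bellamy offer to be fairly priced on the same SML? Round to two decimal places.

MRP = (15.03% − 3.13%) / (1.99 − 0.28) = 6.9591%
R_f = 3.13% − 0.28 × 6.9591% = 1.1815%
β_Bellamy = Cov / Var(R_m) = 0.04200 / 0.03086 = 1.3610
E(R_Bellamy) = R_f + β × MRP = 1.1815% + 1.3610 × 6.9591% = 10.65%

10.65%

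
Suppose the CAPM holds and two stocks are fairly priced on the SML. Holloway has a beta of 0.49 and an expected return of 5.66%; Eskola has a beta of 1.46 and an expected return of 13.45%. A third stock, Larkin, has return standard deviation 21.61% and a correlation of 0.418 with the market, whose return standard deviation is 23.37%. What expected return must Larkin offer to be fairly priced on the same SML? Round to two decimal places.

4.83%

MRP = (13.45% − 5.66%) / (1.46 − 0.49) = 8.0309%
R_f = 5.66% − 0.49 × 8.0309% = 1.7249%
β_Larkin = ρ·σ_i/σ_m = 0.418 × 21.61 / 23.37 = 0.3865
E(R_Larkin) = R_f + β × MRP = 1.7249% + 0.3865 × 8.0309% = 4.83%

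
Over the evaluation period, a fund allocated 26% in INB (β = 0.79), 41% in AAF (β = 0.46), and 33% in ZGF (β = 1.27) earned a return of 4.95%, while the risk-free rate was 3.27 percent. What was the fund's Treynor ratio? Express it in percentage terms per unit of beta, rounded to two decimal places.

2.07%

β_P = 0.26×0.79 + 0.41×0.46 + 0.33×1.27 = 0.8131
Treynor = (R_P − R_f) / β_P = (4.95% − 3.27%) / 0.8131 = 1.68% / 0.8131 = 2.07%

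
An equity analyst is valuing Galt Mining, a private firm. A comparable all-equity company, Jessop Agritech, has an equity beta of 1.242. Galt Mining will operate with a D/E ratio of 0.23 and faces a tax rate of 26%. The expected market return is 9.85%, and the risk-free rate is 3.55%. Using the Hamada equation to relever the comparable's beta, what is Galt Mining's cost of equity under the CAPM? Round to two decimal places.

β_L = β_U × [1 + (1 − t)(D/E)] = 1.242 × [1 + (1 − 0.26) × 0.23]
    = 1.242 × [1 + 0.74 × 0.23] = 1.242 × 1.1702 = 1.4534
MRP = 9.85% − 3.55% = 6.30%
E(R) = R_f + β_L × MRP = 3.55% + 1.4534 × 6.30% = 12.71%

12.71%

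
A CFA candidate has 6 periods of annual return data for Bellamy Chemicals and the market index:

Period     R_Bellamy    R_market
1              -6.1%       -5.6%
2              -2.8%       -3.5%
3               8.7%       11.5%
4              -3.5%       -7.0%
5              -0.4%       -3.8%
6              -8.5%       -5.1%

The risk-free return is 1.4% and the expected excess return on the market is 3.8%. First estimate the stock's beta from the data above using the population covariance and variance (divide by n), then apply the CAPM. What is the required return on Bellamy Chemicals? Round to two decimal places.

Mean R_i = (-6.1 − 2.8 + 8.7 − 3.5 − 0.4 − 8.5) / 6 = -2.1000%
Mean R_m = (-5.6 − 3.5 + 11.5 − 7.0 − 3.8 − 5.1) / 6 = -2.2500%
Σ(R_i − R̄_i)(R_m − R̄_m) = 185.0300  ⇒  Cov = 185.0300 / 6 = 30.8383
Σ(R_m − R̄_m)² = 234.9350  ⇒  Var(R_m) = 234.9350 / 6 = 39.1558
β = Cov / Var(R_m) = 30.8383 / 39.1558 = 0.7876
E(R) = R_f + β × MRP = 1.4% + 0.7876 × 3.8% = 4.39%

4.39%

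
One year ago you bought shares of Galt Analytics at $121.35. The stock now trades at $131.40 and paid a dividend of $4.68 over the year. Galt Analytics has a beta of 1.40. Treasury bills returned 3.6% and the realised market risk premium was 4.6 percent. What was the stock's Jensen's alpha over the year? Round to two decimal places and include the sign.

Realised HPR = (P1 + D1 − P0) / P0 = (131.40 + 4.68 − 121.35) / 121.35 = 14.73 / 121.35 = 12.1384%
CAPM required = R_f + β·MRP = 3.6% + 1.40 × 4.6% = 10.0400%
α = realised − required = 12.1384% − 10.0400% = +2.10%

+2.10%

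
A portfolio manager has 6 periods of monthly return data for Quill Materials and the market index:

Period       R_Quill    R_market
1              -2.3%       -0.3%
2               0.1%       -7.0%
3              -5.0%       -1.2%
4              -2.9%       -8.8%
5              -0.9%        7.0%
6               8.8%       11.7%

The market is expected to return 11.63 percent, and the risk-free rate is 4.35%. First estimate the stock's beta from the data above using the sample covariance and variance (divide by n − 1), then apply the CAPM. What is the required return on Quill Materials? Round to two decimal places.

7.34%

Mean R_i = (-2.3 + 0.1 − 5.0 − 2.9 − 0.9 + 8.8) / 6 = -0.3667%
Mean R_m = (-0.3 − 7.0 − 1.2 − 8.8 + 7.0 + 11.7) / 6 = 0.2333%
Σ(R_i − R̄_i)(R_m − R̄_m) = 128.6833  ⇒  Cov = 128.6833 / 5 = 25.7367
Σ(R_m − R̄_m)² = 313.5333  ⇒  Var(R_m) = 313.5333 / 5 = 62.7067
β = Cov / Var(R_m) = 25.7367 / 62.7067 = 0.4104
MRP = 11.63% − 4.35% = 7.28%
E(R) = R_f + β × MRP = 4.35% + 0.4104 × 7.28% = 7.34%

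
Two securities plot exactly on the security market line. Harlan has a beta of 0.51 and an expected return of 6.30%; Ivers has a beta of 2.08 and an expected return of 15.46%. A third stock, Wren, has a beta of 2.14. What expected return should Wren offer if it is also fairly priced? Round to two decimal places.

MRP (SML slope) = (15.46% − 6.30%) / (2.08 − 0.51) = 9.16% / 1.57 = 5.8344%
R_f (intercept) = 6.30% − 0.51 × 5.8344% = 3.3245%
E(R_Wren) = R_f + β × MRP = 3.3245% + 2.14 × 5.8344% = 15.81%

15.81%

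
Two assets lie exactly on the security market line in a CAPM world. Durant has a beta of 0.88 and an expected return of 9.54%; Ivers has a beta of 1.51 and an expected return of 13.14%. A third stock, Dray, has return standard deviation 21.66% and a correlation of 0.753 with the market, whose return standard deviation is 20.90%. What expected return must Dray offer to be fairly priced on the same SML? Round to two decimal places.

MRP = (13.14% − 9.54%) / (1.51 − 0.88) = 5.7143%
R_f = 9.54% − 0.88 × 5.7143% = 4.5114%
β_Dray = ρ·σ_i/σ_m = 0.753 × 21.66 / 20.90 = 0.7804
E(R_Dray) = R_f + β × MRP = 4.5114% + 0.7804 × 5.7143% = 8.97%

8.97%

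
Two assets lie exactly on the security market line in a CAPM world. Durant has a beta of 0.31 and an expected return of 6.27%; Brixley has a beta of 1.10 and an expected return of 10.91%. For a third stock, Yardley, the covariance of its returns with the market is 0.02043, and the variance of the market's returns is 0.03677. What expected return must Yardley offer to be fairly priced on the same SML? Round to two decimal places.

MRP = (10.91% − 6.27%) / (1.10 − 0.31) = 5.8734%
R_f = 6.27% − 0.31 × 5.8734% = 4.4492%
β_Yardley = Cov / Var(R_m) = 0.02043 / 0.03677 = 0.5556
E(R_Yardley) = R_f + β × MRP = 4.4492% + 0.5556 × 5.8734% = 7.71%

7.71%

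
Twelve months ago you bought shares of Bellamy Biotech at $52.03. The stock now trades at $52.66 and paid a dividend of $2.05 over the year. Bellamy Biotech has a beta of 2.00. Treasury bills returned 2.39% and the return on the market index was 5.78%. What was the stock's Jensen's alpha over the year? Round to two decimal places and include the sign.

Realised HPR = (P1 + D1 − P0) / P0 = (52.66 + 2.05 − 52.03) / 52.03 = 2.68 / 52.03 = 5.1509%
MRP = 5.78% − 2.39% = 3.39%
CAPM required = R_f + β·MRP = 2.39% + 2.00 × 3.39% = 9.1700%
α = realised − required = 5.1509% − 9.1700% = -4.02%

-4.02%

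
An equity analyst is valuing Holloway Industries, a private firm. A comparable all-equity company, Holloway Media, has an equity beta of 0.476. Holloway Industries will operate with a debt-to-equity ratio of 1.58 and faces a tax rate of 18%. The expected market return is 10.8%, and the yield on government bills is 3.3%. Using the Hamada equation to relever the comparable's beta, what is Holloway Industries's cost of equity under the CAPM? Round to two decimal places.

11.50%

β_L = β_U × [1 + (1 − t)(D/E)] = 0.476 × [1 + (1 − 0.18) × 1.58]
    = 0.476 × [1 + 0.82 × 1.58] = 0.476 × 2.2956 = 1.0927
MRP = 10.8% − 3.3% = 7.50%
E(R) = R_f + β_L × MRP = 3.3% + 1.0927 × 7.5% = 11.50%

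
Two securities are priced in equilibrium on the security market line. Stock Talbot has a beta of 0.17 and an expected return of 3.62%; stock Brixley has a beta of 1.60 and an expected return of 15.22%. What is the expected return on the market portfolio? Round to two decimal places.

10.35%

Both satisfy E(R) = R_f + β·MRP, so the slope of the SML is
MRP = (15.22% − 3.62%) / (1.60 − 0.17) = 11.60% / 1.43 = 8.1119%
R_f = E(R_Talbot) − β_Talbot·MRP = 3.62% − 0.17 × 8.1119% = 2.2410%
E(R_m) = R_f + MRP = 2.2410% + 8.1119% = 10.35%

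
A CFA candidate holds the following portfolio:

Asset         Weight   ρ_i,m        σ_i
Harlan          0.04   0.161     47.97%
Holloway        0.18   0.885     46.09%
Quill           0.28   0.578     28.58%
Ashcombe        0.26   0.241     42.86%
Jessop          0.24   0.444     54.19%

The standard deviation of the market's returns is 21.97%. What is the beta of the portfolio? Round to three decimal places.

0.944

β_Harlan = 0.161 × 47.97% / 21.97% = 0.3515
β_Holloway = 0.885 × 46.09% / 21.97% = 1.8566
β_Quill = 0.578 × 28.58% / 21.97% = 0.7519
β_Ashcombe = 0.241 × 42.86% / 21.97% = 0.4702
β_Jessop = 0.444 × 54.19% / 21.97% = 1.0951
β_P = Σ w_i β_i = 0.04×0.3515 + 0.18×1.8566 + 0.28×0.7519 + 0.26×0.4702 + 0.24×1.0951 = 0.9439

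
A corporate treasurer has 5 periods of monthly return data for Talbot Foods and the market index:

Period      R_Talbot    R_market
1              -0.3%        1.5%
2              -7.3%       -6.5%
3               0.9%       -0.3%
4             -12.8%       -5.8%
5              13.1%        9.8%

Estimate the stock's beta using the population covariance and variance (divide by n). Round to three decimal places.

Mean R_i = (-0.3 − 7.3 + 0.9 − 12.8 + 13.1) / 5 = -1.2800%
Mean R_m = (1.5 − 6.5 − 0.3 − 5.8 + 9.8) / 5 = -0.2600%
Σ(R_i − R̄_i)(R_m − R̄_m) = 247.6860  ⇒  Cov = 247.6860 / 5 = 49.5372
Σ(R_m − R̄_m)² = 173.9320  ⇒  Var(R_m) = 173.9320 / 5 = 34.7864
β = Cov / Var(R_m) = 49.5372 / 34.7864 = 1.4240

1.424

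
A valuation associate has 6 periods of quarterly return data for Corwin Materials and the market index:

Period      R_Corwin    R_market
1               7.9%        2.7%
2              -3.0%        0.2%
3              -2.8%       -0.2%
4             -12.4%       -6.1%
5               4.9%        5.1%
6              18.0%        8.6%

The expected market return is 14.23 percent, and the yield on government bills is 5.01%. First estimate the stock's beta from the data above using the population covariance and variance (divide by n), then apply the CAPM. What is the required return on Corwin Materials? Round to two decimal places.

Mean R_i = (7.9 − 3.0 − 2.8 − 12.4 + 4.9 + 18.0) / 6 = 2.1000%
Mean R_m = (2.7 + 0.2 − 0.2 − 6.1 + 5.1 + 8.6) / 6 = 1.7167%
Σ(R_i − R̄_i)(R_m − R̄_m) = 255.0900  ⇒  Cov = 255.0900 / 6 = 42.5150
Σ(R_m − R̄_m)² = 126.8683  ⇒  Var(R_m) = 126.8683 / 6 = 21.1447
β = Cov / Var(R_m) = 42.5150 / 21.1447 = 2.0107
MRP = 14.23% − 5.01% = 9.22%
E(R) = R_f + β × MRP = 5.01% + 2.0107 × 9.22% = 23.55%

23.55%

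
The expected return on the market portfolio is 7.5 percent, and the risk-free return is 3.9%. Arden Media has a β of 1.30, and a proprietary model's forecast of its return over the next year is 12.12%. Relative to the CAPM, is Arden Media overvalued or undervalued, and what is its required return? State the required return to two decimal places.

MRP = 7.5% − 3.9% = 3.60%
Required return = R_f + β·MRP = 3.9% + 1.30 × 3.6% = 8.58%
Forecast 12.12% > required 8.58% → the stock plots above the SML → undervalued.

Undervalued; required return 8.58%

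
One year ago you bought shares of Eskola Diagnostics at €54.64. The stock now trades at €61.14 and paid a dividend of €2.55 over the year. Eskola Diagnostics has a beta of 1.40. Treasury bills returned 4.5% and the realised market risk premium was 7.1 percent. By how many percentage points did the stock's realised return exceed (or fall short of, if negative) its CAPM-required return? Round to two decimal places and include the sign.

Realised HPR = (P1 + D1 − P0) / P0 = (61.14 + 2.55 − 54.64) / 54.64 = 9.05 / 54.64 = 16.5630%
CAPM required = R_f + β·MRP = 4.5% + 1.40 × 7.1% = 14.4400%
α = realised − required = 16.5630% − 14.4400% = +2.12%

+2.12%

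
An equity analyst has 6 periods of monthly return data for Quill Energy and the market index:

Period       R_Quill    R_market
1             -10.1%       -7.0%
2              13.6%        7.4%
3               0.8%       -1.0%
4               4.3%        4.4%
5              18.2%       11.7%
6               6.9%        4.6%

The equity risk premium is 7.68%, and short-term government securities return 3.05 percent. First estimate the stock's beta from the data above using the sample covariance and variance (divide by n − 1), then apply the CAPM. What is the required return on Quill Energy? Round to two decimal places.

Mean R_i = (-10.1 + 13.6 + 0.8 + 4.3 + 18.2 + 6.9) / 6 = 5.6167%
Mean R_m = (-7.0 + 7.4 − 1.0 + 4.4 + 11.7 + 4.6) / 6 = 3.3500%
Σ(R_i − R̄_i)(R_m − R̄_m) = 321.2450  ⇒  Cov = 321.2450 / 5 = 64.2490
Σ(R_m − R̄_m)² = 214.8350  ⇒  Var(R_m) = 214.8350 / 5 = 42.9670
β = Cov / Var(R_m) = 64.2490 / 42.9670 = 1.4953
E(R) = R_f + β × MRP = 3.05% + 1.4953 × 7.68% = 14.53%

14.53%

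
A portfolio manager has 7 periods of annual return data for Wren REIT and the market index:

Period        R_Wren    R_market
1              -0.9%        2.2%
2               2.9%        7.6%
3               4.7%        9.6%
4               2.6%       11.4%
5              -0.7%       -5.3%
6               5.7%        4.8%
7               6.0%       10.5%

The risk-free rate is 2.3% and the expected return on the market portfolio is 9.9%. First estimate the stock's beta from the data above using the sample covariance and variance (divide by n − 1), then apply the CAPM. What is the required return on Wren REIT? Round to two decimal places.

Mean R_i = (-0.9 + 2.9 + 4.7 + 2.6 − 0.7 + 5.7 + 6.0) / 7 = 2.9000%
Mean R_m = (2.2 + 7.6 + 9.6 + 11.4 − 5.3 + 4.8 + 10.5) / 7 = 5.8286%
Σ(R_i − R̄_i)(R_m − R̄_m) = 70.5700  ⇒  Cov = 70.5700 / 6 = 11.7617
Σ(R_m − R̄_m)² = 208.2943  ⇒  Var(R_m) = 208.2943 / 6 = 34.7157
β = Cov / Var(R_m) = 11.7617 / 34.7157 = 0.3388
MRP = 9.9% − 2.3% = 7.60%
E(R) = R_f + β × MRP = 2.3% + 0.3388 × 7.6% = 4.87%

4.87%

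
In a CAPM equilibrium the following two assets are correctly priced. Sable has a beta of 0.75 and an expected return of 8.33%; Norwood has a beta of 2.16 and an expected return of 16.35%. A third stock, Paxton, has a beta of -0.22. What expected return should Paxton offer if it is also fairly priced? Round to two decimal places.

MRP (SML slope) = (16.35% − 8.33%) / (2.16 − 0.75) = 8.02% / 1.41 = 5.6879%
R_f (intercept) = 8.33% − 0.75 × 5.6879% = 4.0641%
E(R_Paxton) = R_f + β × MRP = 4.0641% + -0.22 × 5.6879% = 2.81%

2.81%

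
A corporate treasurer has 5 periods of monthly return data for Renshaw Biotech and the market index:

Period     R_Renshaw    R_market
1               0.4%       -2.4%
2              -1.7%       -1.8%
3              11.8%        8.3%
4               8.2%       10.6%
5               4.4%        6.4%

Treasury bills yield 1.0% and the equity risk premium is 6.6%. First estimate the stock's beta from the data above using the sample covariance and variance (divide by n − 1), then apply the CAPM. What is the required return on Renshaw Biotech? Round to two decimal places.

Mean R_i = (0.4 − 1.7 + 11.8 + 8.2 + 4.4) / 5 = 4.6200%
Mean R_m = (-2.4 − 1.8 + 8.3 + 10.6 + 6.4) / 5 = 4.2200%
Σ(R_i − R̄_i)(R_m − R̄_m) = 117.6380  ⇒  Cov = 117.6380 / 4 = 29.4095
Σ(R_m − R̄_m)² = 142.1680  ⇒  Var(R_m) = 142.1680 / 4 = 35.5420
β = Cov / Var(R_m) = 29.4095 / 35.5420 = 0.8275
E(R) = R_f + β × MRP = 1.0% + 0.8275 × 6.6% = 6.46%

6.46%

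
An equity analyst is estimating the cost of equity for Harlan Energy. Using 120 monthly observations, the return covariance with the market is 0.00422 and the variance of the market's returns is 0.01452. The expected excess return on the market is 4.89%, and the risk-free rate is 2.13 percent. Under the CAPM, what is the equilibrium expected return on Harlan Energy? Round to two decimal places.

β = Cov(R_i, R_m) / Var(R_m) = 0.00422 / 0.01452 = 0.2906
E(R) = R_f + β × MRP = 2.13% + 0.2906 × 4.89% = 3.55%

3.55%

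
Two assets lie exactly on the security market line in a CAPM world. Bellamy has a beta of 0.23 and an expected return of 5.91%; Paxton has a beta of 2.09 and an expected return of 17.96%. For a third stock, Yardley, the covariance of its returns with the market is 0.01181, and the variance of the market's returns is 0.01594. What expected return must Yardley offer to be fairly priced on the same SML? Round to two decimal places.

9.22%

MRP = (17.96% − 5.91%) / (2.09 − 0.23) = 6.4785%
R_f = 5.91% − 0.23 × 6.4785% = 4.4199%
β_Yardley = Cov / Var(R_m) = 0.01181 / 0.01594 = 0.7409
E(R_Yardley) = R_f + β × MRP = 4.4199% + 0.7409 × 6.4785% = 9.22%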